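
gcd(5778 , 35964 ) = 54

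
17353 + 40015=57368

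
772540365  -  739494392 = 33045973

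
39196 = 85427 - 46231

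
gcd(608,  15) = 1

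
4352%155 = 12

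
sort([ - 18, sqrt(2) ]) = [ - 18,sqrt (2 ) ] 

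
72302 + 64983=137285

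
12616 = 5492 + 7124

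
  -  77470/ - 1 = 77470/1 = 77470.00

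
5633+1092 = 6725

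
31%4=3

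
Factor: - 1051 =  - 1051^1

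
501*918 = 459918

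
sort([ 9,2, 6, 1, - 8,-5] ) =[ - 8,-5,1,2  ,  6,9]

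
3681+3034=6715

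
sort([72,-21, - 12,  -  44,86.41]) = [- 44,-21, -12, 72,86.41]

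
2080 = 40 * 52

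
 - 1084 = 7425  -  8509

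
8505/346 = 24 + 201/346 = 24.58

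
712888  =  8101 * 88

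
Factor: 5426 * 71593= 388463618 = 2^1*2713^1*71593^1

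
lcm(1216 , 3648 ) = 3648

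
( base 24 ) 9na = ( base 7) 22516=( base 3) 21212211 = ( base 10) 5746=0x1672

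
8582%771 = 101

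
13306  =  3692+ 9614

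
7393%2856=1681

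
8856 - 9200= -344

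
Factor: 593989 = 11^2*4909^1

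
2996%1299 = 398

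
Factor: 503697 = 3^1*167899^1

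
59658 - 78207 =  - 18549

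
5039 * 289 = 1456271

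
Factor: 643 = 643^1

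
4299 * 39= 167661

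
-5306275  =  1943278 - 7249553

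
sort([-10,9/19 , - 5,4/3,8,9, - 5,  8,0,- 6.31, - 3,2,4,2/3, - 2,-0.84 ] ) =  [ - 10,-6.31,- 5, - 5, - 3,  -  2, - 0.84,0, 9/19 , 2/3,4/3,2, 4,8, 8,9 ] 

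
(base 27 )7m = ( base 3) 21211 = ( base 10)211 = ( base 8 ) 323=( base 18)BD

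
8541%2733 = 342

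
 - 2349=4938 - 7287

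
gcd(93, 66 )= 3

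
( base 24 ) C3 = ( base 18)g3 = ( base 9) 353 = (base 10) 291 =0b100100011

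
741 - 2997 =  -2256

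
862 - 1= 861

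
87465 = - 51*( - 1715)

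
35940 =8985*4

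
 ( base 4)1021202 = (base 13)21b0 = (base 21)AE2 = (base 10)4706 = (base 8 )11142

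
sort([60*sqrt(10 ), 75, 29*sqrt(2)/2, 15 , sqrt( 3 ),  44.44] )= [sqrt(3 ),  15,29*sqrt(2) /2, 44.44 , 75, 60*sqrt(10 )]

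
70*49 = 3430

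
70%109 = 70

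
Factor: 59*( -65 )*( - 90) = 2^1*3^2 * 5^2*13^1*59^1 = 345150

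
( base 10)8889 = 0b10001010111001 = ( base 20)1249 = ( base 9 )13166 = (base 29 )AGF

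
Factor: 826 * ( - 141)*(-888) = 103421808= 2^4*3^2*7^1*37^1*47^1 * 59^1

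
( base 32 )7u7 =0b1111111000111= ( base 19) 13A3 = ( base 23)f8g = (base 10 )8135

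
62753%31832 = 30921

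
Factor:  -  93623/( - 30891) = 3^( - 1)*7^(- 1 )*251^1*373^1 *1471^( - 1)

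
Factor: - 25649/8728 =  - 2^(-3 )*13^1*1091^( - 1 )*1973^1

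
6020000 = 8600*700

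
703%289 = 125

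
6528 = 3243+3285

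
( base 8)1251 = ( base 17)261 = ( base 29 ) NE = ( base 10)681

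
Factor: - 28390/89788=  -  2^( - 1 )  *5^1*17^1 * 167^1 * 22447^( - 1 ) = - 14195/44894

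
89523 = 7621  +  81902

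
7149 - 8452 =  - 1303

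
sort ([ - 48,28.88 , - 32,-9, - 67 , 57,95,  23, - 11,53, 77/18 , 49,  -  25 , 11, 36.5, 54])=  [ -67,  -  48, - 32, - 25, - 11,  -  9, 77/18,11, 23, 28.88,  36.5, 49, 53, 54, 57, 95]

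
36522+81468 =117990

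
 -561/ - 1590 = 187/530 = 0.35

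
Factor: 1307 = 1307^1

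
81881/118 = 81881/118 = 693.91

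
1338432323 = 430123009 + 908309314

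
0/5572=0= 0.00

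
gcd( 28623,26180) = 7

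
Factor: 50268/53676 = 3^( - 2 )*7^( - 1)*59^1 = 59/63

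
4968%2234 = 500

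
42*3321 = 139482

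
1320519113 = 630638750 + 689880363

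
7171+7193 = 14364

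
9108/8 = 2277/2 = 1138.50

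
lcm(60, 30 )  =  60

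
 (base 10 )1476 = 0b10111000100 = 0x5c4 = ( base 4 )113010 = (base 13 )897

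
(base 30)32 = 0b1011100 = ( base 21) 48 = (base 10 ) 92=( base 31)2U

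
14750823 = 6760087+7990736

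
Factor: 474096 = 2^4*3^1*7^1 * 17^1*83^1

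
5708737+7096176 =12804913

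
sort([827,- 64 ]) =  [ - 64, 827 ] 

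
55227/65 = 55227/65 = 849.65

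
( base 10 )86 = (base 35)2G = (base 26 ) 38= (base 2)1010110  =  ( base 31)2O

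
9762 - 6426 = 3336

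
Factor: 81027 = 3^3*3001^1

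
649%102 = 37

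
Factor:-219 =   -  3^1*73^1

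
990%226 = 86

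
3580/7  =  511 + 3/7 = 511.43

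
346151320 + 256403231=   602554551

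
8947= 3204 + 5743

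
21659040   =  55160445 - 33501405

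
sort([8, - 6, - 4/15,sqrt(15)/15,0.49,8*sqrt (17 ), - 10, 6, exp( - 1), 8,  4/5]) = [ - 10,  -  6, - 4/15, sqrt( 15)/15,exp( - 1), 0.49,4/5 , 6,8,8,8*sqrt(17)]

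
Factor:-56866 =-2^1*28433^1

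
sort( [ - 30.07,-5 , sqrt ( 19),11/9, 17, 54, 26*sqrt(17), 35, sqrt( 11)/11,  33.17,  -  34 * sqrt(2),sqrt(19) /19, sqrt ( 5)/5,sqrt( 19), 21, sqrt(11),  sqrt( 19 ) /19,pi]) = [  -  34*sqrt(2 ) ,-30.07, - 5,sqrt(19)/19, sqrt(19 )/19, sqrt(11 )/11,sqrt(5) /5,11/9, pi, sqrt(11 ),sqrt(19),sqrt( 19 ), 17, 21, 33.17, 35,54,26*sqrt (17) ]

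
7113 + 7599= 14712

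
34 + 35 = 69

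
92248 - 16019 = 76229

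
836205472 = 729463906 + 106741566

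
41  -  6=35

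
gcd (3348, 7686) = 18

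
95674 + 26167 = 121841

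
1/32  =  1/32 = 0.03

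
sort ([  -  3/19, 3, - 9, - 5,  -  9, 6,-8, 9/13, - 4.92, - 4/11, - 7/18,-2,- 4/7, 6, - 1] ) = [ - 9, - 9, - 8, - 5 , - 4.92, - 2,-1, - 4/7, - 7/18, - 4/11, - 3/19,  9/13, 3, 6, 6]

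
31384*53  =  1663352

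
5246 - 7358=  - 2112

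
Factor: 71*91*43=7^1*13^1*43^1*71^1 = 277823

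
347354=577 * 602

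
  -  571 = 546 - 1117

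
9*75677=681093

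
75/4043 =75/4043=0.02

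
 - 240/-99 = 2+ 14/33=2.42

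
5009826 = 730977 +4278849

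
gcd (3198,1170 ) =78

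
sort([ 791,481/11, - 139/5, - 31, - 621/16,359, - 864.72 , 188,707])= [ - 864.72, - 621/16,- 31,-139/5 , 481/11, 188, 359,707,  791 ]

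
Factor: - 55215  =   - 3^3  *  5^1* 409^1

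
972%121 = 4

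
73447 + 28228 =101675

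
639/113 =639/113=5.65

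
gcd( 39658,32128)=502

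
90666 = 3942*23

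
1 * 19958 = 19958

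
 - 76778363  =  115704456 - 192482819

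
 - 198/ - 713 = 198/713 = 0.28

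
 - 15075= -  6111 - 8964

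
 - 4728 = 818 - 5546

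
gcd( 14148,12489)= 3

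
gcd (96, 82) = 2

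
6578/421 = 15 + 263/421 = 15.62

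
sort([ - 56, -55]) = [-56,-55 ] 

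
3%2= 1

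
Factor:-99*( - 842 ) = 2^1*3^2*11^1 * 421^1  =  83358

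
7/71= 7/71 = 0.10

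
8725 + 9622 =18347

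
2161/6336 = 2161/6336 = 0.34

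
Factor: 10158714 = 2^1 * 3^2*564373^1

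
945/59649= 315/19883 = 0.02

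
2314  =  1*2314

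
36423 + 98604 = 135027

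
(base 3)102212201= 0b10000111010011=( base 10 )8659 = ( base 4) 2013103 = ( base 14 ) 3227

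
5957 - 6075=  - 118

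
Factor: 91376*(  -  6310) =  - 2^5*5^1* 631^1*5711^1  =  - 576582560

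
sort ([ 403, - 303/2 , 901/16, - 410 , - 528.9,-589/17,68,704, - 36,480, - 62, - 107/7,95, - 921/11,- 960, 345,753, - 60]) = [ - 960, - 528.9, - 410,-303/2, - 921/11 , - 62, - 60, - 36,-589/17, - 107/7,901/16,68, 95,345,403,480,704, 753]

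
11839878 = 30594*387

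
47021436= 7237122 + 39784314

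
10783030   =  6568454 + 4214576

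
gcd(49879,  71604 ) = 1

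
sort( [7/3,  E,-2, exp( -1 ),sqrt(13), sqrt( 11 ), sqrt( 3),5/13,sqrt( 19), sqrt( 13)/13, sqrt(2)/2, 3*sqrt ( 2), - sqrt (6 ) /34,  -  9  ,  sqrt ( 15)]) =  [-9, - 2, - sqrt( 6) /34,sqrt( 13 ) /13, exp( -1 ),5/13,sqrt(2)/2,sqrt(3 ), 7/3 , E, sqrt ( 11 ),sqrt( 13),sqrt( 15 ), 3*sqrt(2),sqrt( 19 )]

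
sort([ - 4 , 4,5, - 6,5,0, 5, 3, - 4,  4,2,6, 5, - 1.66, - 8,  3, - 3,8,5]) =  [-8, - 6, - 4, - 4,- 3,-1.66,0,2,3,3,4,4,5, 5, 5, 5,5,6,8] 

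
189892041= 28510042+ 161381999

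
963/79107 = 321/26369 = 0.01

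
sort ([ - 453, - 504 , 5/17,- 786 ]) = [  -  786 , - 504,-453, 5/17 ] 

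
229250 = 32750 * 7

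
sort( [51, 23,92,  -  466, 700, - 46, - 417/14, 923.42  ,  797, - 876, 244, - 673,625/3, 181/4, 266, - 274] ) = [ - 876, - 673, - 466, - 274, - 46, - 417/14, 23,181/4, 51, 92, 625/3,244, 266 , 700,797, 923.42]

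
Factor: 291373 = 291373^1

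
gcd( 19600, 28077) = 49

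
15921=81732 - 65811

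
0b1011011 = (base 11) 83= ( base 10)91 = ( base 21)47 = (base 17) 56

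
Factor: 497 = 7^1 * 71^1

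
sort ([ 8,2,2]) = [ 2,2,8]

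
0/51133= 0 = 0.00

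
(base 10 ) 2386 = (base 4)211102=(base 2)100101010010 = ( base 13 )1117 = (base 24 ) 43a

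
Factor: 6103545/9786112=2^(-8)*3^1*5^1 * 43^ ( - 1 )*127^(-1 )*58129^1 = 871935/1398016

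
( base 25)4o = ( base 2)1111100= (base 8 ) 174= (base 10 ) 124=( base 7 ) 235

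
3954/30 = 131 + 4/5  =  131.80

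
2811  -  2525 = 286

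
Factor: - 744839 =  - 67^1*11117^1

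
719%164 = 63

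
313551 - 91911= 221640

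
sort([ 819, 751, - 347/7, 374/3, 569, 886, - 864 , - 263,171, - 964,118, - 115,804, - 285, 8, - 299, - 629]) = [ - 964, - 864, -629, - 299, - 285, - 263 , - 115,-347/7, 8,118,374/3,171,569,751,804,819,886 ]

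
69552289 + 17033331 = 86585620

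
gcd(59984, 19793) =1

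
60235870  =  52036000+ 8199870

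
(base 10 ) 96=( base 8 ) 140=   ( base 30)36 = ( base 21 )4C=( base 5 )341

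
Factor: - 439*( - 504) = 2^3*3^2*7^1*439^1= 221256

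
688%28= 16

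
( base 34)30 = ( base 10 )102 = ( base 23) 4a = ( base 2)1100110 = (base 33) 33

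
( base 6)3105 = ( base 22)197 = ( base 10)689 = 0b1010110001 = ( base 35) jo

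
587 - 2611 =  - 2024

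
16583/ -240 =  - 16583/240 = -69.10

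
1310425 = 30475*43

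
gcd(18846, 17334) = 54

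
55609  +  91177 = 146786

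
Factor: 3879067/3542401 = 31^( - 1 )*229^( - 1 )*499^( - 1)  *  3879067^1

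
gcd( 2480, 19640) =40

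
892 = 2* 446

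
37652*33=1242516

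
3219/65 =49 + 34/65 =49.52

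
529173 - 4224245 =-3695072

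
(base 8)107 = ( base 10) 71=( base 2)1000111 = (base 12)5B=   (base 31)29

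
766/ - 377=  - 766/377 = - 2.03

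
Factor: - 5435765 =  - 5^1*563^1*1931^1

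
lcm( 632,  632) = 632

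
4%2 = 0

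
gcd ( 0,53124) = 53124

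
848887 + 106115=955002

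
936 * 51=47736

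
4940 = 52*95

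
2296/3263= 2296/3263 = 0.70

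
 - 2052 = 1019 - 3071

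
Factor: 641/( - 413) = -7^( - 1)*59^(-1)*641^1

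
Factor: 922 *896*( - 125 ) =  -103264000 = - 2^8*5^3 * 7^1*461^1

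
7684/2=3842 = 3842.00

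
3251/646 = 3251/646 = 5.03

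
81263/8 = 10157 + 7/8= 10157.88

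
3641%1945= 1696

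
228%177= 51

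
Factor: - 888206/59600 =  - 2^( - 3)*5^( - 2) * 11^1 * 47^1*149^(-1) *859^1=- 444103/29800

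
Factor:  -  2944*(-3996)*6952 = 81784885248=2^12*3^3*11^1 * 23^1*37^1* 79^1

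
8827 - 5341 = 3486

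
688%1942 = 688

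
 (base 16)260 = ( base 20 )1A8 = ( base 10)608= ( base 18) 1fe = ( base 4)21200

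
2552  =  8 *319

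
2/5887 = 2/5887= 0.00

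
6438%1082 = 1028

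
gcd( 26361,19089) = 909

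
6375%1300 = 1175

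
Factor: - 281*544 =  - 2^5*17^1 *281^1 = -152864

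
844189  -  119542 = 724647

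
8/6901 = 8/6901 = 0.00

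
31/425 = 31/425 = 0.07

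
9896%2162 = 1248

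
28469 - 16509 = 11960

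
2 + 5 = 7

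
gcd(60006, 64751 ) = 73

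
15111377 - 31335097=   -  16223720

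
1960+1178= 3138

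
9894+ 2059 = 11953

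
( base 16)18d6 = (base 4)1203112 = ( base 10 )6358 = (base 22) D30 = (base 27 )8jd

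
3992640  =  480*8318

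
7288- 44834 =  - 37546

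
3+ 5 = 8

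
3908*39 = 152412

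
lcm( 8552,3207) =25656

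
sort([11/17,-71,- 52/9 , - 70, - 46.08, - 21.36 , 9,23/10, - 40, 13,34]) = [- 71, - 70, - 46.08, - 40, - 21.36, - 52/9,11/17,23/10 , 9,13, 34]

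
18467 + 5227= 23694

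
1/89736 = 1/89736 = 0.00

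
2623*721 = 1891183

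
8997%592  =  117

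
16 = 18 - 2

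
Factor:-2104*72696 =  - 2^6*3^1*13^1*233^1*263^1 = -  152952384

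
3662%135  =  17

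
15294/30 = 2549/5  =  509.80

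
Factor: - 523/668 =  - 2^( - 2)*167^( - 1)*523^1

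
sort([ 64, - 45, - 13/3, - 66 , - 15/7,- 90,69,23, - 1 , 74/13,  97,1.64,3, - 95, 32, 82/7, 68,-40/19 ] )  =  [-95, - 90,  -  66,- 45,- 13/3, - 15/7, - 40/19, - 1,  1.64, 3, 74/13,82/7,23, 32, 64,  68, 69, 97 ]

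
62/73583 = 62/73583 = 0.00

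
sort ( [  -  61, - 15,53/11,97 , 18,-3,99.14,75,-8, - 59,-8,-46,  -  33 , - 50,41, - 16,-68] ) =[  -  68, - 61,-59  , - 50, - 46, - 33, - 16,-15, - 8, - 8,-3, 53/11,18, 41, 75 , 97, 99.14 ]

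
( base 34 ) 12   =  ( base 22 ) 1e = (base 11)33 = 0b100100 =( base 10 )36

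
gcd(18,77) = 1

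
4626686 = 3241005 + 1385681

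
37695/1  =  37695 = 37695.00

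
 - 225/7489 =-1 + 7264/7489 = - 0.03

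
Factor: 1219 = 23^1*53^1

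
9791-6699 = 3092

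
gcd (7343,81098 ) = 1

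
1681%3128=1681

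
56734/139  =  408 + 22/139 = 408.16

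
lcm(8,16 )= 16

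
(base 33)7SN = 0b10000101111010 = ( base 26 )chg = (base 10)8570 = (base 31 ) 8SE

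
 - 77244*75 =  - 5793300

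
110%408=110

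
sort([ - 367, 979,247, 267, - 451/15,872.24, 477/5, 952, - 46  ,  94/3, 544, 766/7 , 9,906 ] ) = [  -  367,  -  46  ,-451/15 , 9, 94/3, 477/5, 766/7, 247, 267, 544, 872.24, 906,952,979 ] 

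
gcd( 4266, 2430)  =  54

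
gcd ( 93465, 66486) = 3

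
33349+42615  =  75964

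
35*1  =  35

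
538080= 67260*8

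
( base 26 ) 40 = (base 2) 1101000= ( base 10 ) 104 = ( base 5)404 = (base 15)6E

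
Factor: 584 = 2^3*73^1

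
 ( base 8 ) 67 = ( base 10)55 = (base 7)106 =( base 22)2B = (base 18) 31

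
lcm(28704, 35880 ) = 143520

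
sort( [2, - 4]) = [ - 4, 2 ] 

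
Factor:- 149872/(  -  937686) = 2^3*3^(-1)*19^1*317^( - 1 )  =  152/951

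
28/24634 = 14/12317 = 0.00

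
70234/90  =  780 +17/45  =  780.38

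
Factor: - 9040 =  - 2^4*5^1*113^1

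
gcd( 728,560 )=56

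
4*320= 1280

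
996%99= 6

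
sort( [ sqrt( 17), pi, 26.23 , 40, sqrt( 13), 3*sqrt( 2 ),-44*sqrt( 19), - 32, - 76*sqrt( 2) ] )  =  [ -44*sqrt( 19), - 76*sqrt( 2 ), - 32, pi, sqrt (13 ) , sqrt (17 ), 3*sqrt( 2), 26.23,40]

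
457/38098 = 457/38098 = 0.01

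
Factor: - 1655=-5^1*331^1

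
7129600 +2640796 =9770396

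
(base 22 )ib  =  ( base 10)407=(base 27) f2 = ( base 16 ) 197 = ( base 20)107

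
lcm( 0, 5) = 0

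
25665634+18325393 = 43991027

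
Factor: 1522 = 2^1*761^1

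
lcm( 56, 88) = 616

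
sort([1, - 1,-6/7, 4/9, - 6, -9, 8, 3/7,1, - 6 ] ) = [-9, - 6, - 6, - 1, - 6/7, 3/7, 4/9,1, 1, 8]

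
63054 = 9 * 7006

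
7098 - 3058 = 4040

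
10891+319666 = 330557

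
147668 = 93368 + 54300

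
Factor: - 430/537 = - 2^1*3^( -1)*5^1*43^1 * 179^( - 1 ) 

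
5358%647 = 182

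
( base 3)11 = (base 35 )4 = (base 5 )4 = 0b100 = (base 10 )4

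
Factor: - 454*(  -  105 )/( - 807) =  - 15890/269 = - 2^1*5^1 * 7^1*227^1 * 269^(-1)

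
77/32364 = 77/32364= 0.00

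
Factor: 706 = 2^1*353^1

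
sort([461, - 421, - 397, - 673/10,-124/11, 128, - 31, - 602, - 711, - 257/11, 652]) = [ - 711,-602 , - 421, - 397,-673/10, - 31, - 257/11, - 124/11, 128 , 461  ,  652]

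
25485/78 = 8495/26 = 326.73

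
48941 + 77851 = 126792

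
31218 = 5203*6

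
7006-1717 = 5289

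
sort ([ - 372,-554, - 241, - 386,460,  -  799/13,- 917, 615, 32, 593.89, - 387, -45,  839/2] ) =[ - 917, - 554, - 387,  -  386, - 372, - 241, - 799/13,  -  45, 32, 839/2,460, 593.89, 615]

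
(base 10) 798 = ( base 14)410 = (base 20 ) 1JI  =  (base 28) 10e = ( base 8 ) 1436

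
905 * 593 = 536665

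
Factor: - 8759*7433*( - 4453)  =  289915446091 = 19^1*61^1*73^1*461^1*7433^1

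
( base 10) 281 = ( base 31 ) 92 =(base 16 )119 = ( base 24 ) bh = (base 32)8p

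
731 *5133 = 3752223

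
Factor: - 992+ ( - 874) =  - 2^1 * 3^1*311^1 = - 1866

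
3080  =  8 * 385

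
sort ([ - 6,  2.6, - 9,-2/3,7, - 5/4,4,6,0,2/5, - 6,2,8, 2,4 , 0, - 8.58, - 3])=[-9,-8.58, - 6 ,  -  6, - 3, - 5/4, - 2/3, 0, 0,  2/5, 2,2 , 2.6, 4,4,6, 7, 8]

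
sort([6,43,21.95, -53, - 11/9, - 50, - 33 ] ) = [ - 53,- 50,  -  33, - 11/9,6,21.95, 43 ] 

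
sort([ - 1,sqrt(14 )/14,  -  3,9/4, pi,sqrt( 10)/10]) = [ - 3, -1,sqrt( 14)/14,sqrt( 10 ) /10,9/4, pi]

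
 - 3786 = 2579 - 6365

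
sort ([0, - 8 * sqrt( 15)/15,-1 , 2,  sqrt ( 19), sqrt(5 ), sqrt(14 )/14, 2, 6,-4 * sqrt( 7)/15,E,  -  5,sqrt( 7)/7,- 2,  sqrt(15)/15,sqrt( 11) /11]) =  [ -5, - 8*sqrt(15)/15, - 2,-1,-4*sqrt(7 ) /15,0,sqrt(15 )/15, sqrt(14 ) /14, sqrt( 11 ) /11, sqrt(7 )/7, 2,2, sqrt ( 5),E,sqrt( 19), 6 ]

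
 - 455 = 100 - 555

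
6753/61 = 110 + 43/61 = 110.70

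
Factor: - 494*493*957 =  - 2^1 * 3^1 *11^1*13^1*17^1 * 19^1*29^2 = - 233069694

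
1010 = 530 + 480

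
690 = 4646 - 3956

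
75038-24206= 50832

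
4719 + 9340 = 14059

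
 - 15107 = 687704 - 702811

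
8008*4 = 32032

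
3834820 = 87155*44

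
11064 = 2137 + 8927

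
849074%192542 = 78906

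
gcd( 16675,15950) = 725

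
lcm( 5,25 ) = 25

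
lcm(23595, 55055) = 165165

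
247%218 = 29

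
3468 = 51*68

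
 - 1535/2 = - 768 + 1/2   =  - 767.50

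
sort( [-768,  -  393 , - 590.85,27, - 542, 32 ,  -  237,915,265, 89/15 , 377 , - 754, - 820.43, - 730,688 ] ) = [  -  820.43, - 768 ,-754 , - 730,-590.85 , - 542 , - 393 , - 237, 89/15,27 , 32, 265 , 377,688 , 915 ] 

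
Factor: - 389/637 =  - 7^( - 2 )*13^ ( - 1 )*389^1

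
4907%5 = 2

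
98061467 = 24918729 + 73142738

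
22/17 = 1 +5/17 = 1.29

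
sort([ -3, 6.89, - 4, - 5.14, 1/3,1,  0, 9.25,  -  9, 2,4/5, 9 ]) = [ - 9, - 5.14,-4, - 3,0, 1/3, 4/5, 1 , 2, 6.89, 9 , 9.25 ] 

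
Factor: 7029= 3^2*11^1*71^1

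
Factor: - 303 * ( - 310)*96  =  2^6*3^2*5^1 * 31^1 * 101^1  =  9017280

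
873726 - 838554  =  35172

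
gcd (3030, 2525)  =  505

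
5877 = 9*653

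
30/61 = 30/61 = 0.49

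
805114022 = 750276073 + 54837949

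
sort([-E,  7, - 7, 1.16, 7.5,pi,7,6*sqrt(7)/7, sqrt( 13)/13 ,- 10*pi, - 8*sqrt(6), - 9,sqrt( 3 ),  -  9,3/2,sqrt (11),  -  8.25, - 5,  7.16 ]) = [ - 10*pi, - 8*sqrt(6 ), - 9, - 9, - 8.25, - 7,  -  5,-E, sqrt( 13) /13 , 1.16,3/2, sqrt( 3 ),6*sqrt( 7 ) /7,pi , sqrt(11 ) , 7,  7,7.16,  7.5 ] 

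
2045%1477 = 568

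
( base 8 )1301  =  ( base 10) 705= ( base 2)1011000001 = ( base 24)159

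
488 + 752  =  1240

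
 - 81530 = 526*( - 155)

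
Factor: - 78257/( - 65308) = 2^( - 2)* 29^(-1)*139^1 = 139/116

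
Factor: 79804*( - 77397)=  - 6176590188 = - 2^2*3^1 * 71^1*281^1*25799^1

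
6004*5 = 30020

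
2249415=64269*35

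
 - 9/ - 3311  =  9/3311 = 0.00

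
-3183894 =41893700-45077594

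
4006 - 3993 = 13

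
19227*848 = 16304496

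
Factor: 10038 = 2^1 * 3^1*7^1*239^1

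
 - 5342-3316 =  - 8658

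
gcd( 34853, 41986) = 7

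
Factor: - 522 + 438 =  - 84 = - 2^2*3^1*7^1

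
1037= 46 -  - 991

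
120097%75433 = 44664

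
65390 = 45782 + 19608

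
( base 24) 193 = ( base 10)795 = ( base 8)1433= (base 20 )1jf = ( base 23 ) 1bd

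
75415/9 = 75415/9 = 8379.44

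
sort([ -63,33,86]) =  [ - 63, 33,  86 ] 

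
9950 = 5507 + 4443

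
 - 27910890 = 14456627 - 42367517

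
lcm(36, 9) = 36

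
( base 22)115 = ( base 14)287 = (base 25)kb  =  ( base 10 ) 511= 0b111111111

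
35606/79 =450+56/79  =  450.71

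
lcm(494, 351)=13338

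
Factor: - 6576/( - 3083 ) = 2^4*3^1*137^1*  3083^ ( - 1)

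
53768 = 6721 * 8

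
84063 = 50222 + 33841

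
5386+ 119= 5505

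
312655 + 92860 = 405515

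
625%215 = 195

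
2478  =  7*354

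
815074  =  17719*46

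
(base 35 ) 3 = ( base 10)3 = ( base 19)3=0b11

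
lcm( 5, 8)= 40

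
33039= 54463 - 21424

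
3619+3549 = 7168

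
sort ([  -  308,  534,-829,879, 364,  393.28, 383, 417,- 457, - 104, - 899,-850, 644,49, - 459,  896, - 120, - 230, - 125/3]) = [ - 899, - 850,-829 , - 459,-457,  -  308, - 230, -120, -104, - 125/3,  49,  364,383, 393.28 , 417,  534,644,  879,  896] 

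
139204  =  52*2677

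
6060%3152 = 2908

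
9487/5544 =1+3943/5544=1.71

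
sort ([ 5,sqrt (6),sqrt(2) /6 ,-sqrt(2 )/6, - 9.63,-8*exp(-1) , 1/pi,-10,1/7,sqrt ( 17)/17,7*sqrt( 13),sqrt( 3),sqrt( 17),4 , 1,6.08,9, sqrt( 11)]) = [ - 10, - 9.63 , - 8*exp(  -  1),  -  sqrt(2) /6, 1/7,sqrt( 2) /6,sqrt(17 ) /17, 1/pi,1, sqrt(3 )  ,  sqrt( 6 ),sqrt(  11 ),4,sqrt( 17),5,6.08, 9,  7 * sqrt( 13)]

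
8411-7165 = 1246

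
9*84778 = 763002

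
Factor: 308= 2^2*7^1*11^1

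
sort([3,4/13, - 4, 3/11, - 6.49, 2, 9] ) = [- 6.49 ,-4, 3/11, 4/13, 2, 3,  9 ]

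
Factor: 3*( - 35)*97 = -3^1*5^1*7^1*97^1 = - 10185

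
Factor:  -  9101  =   - 19^1*479^1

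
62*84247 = 5223314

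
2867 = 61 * 47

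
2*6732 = 13464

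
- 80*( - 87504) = 7000320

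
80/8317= 80/8317= 0.01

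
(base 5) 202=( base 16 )34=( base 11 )48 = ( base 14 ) 3a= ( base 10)52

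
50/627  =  50/627 = 0.08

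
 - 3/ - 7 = 3/7 = 0.43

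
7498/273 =7498/273   =  27.47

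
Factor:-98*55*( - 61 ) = 2^1*5^1*7^2*11^1*61^1=328790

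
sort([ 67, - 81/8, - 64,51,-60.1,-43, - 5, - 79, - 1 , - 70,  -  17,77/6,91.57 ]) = [-79,- 70, - 64, - 60.1,-43,-17, - 81/8,- 5, - 1, 77/6, 51 , 67,  91.57]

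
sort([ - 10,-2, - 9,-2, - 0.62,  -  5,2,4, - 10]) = [ - 10,-10, - 9, - 5, - 2, - 2, - 0.62,2, 4]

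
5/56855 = 1/11371 = 0.00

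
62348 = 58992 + 3356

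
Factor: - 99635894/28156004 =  - 49817947/14078002 = - 2^( - 1 ) * 37^1 * 101^1*13331^1*7039001^( - 1)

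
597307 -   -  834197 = 1431504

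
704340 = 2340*301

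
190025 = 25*7601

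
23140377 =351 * 65927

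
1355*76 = 102980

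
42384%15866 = 10652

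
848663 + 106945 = 955608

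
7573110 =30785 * 246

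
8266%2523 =697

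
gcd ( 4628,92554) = 2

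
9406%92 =22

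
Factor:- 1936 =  - 2^4*11^2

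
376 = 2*188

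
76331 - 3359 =72972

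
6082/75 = 6082/75=81.09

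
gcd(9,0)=9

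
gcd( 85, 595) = 85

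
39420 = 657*60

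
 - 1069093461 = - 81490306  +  - 987603155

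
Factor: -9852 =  - 2^2*3^1*821^1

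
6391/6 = 6391/6 = 1065.17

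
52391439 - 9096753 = 43294686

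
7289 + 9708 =16997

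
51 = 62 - 11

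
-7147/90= - 7147/90 = -79.41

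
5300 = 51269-45969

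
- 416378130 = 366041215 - 782419345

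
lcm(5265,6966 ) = 452790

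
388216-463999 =-75783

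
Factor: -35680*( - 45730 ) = 2^6*5^2*17^1 * 223^1*269^1 =1631646400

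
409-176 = 233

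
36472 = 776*47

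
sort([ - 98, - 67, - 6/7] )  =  [ - 98, - 67, - 6/7] 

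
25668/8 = 6417/2 = 3208.50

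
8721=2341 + 6380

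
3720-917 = 2803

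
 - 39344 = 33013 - 72357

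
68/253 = 68/253  =  0.27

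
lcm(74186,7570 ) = 370930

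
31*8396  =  260276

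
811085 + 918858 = 1729943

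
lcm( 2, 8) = 8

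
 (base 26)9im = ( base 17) 15cc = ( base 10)6574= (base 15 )1e34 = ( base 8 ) 14656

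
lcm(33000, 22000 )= 66000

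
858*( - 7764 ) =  - 6661512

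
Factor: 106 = 2^1*53^1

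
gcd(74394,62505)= 9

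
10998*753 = 8281494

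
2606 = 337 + 2269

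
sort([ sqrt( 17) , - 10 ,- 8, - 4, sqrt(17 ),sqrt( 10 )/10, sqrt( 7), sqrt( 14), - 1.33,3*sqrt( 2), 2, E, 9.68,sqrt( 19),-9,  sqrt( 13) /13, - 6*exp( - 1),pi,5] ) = [ - 10, - 9, - 8, - 4, - 6*exp( - 1 ), - 1.33,sqrt( 13)/13,sqrt( 10)/10,  2, sqrt( 7 ), E, pi, sqrt(14 ),  sqrt( 17),sqrt( 17 ) , 3*sqrt(2),  sqrt(19),  5,9.68 ]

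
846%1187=846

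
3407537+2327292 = 5734829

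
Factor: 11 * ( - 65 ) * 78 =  - 55770 = - 2^1*3^1 * 5^1*11^1 * 13^2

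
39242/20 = 1962 + 1/10 =1962.10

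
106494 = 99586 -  -6908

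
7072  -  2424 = 4648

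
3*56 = 168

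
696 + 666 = 1362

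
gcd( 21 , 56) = 7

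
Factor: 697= 17^1 * 41^1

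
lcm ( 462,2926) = 8778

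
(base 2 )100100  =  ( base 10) 36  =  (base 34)12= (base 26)1A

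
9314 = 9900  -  586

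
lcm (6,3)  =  6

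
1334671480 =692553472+642118008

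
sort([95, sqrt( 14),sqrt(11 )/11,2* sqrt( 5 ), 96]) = [sqrt( 11)/11,sqrt(14),2 * sqrt(5 ) , 95,96 ] 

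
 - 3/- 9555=1/3185 = 0.00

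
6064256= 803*7552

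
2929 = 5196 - 2267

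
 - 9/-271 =9/271= 0.03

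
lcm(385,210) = 2310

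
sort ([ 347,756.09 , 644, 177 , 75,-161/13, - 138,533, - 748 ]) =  [ - 748, - 138, - 161/13, 75,177,347,533,644, 756.09]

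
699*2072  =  1448328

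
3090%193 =2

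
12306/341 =36 + 30/341 = 36.09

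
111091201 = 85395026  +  25696175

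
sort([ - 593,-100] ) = [-593, - 100 ]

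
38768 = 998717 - 959949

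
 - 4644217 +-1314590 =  - 5958807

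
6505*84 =546420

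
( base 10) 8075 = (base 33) 7dn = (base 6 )101215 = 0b1111110001011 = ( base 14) 2D2B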